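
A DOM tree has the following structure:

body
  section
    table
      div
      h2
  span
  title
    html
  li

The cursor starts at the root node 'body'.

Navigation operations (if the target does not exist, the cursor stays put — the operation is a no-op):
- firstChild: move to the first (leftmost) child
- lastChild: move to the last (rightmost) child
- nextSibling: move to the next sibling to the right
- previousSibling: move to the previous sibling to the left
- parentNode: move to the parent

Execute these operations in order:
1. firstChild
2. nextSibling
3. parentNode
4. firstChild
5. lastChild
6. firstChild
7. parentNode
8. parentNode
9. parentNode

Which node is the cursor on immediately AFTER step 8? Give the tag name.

After 1 (firstChild): section
After 2 (nextSibling): span
After 3 (parentNode): body
After 4 (firstChild): section
After 5 (lastChild): table
After 6 (firstChild): div
After 7 (parentNode): table
After 8 (parentNode): section

Answer: section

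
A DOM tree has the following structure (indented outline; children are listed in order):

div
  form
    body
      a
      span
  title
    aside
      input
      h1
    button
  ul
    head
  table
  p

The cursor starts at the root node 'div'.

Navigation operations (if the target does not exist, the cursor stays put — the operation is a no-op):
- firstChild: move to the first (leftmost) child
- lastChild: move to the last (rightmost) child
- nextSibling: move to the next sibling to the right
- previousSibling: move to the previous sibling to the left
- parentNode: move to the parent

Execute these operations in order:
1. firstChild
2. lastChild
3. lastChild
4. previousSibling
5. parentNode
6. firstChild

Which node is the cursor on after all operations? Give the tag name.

Answer: a

Derivation:
After 1 (firstChild): form
After 2 (lastChild): body
After 3 (lastChild): span
After 4 (previousSibling): a
After 5 (parentNode): body
After 6 (firstChild): a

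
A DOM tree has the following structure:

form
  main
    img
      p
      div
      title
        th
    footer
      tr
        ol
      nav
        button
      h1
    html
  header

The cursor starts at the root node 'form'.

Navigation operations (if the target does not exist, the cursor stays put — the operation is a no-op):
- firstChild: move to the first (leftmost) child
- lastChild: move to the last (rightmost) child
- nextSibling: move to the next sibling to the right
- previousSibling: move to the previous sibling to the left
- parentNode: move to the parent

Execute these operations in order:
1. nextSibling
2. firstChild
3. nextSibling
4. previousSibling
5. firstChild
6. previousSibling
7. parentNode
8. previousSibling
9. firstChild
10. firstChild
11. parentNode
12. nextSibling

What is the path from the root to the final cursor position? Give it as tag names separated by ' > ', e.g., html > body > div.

Answer: form > main > footer

Derivation:
After 1 (nextSibling): form (no-op, stayed)
After 2 (firstChild): main
After 3 (nextSibling): header
After 4 (previousSibling): main
After 5 (firstChild): img
After 6 (previousSibling): img (no-op, stayed)
After 7 (parentNode): main
After 8 (previousSibling): main (no-op, stayed)
After 9 (firstChild): img
After 10 (firstChild): p
After 11 (parentNode): img
After 12 (nextSibling): footer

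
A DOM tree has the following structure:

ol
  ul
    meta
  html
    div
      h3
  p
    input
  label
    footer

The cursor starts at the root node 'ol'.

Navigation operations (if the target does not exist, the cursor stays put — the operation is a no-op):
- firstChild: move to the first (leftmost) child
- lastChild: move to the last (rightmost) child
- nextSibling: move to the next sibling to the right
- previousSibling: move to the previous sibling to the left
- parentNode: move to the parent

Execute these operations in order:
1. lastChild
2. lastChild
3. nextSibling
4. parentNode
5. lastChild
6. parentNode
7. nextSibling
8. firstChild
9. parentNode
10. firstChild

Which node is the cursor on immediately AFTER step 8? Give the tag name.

After 1 (lastChild): label
After 2 (lastChild): footer
After 3 (nextSibling): footer (no-op, stayed)
After 4 (parentNode): label
After 5 (lastChild): footer
After 6 (parentNode): label
After 7 (nextSibling): label (no-op, stayed)
After 8 (firstChild): footer

Answer: footer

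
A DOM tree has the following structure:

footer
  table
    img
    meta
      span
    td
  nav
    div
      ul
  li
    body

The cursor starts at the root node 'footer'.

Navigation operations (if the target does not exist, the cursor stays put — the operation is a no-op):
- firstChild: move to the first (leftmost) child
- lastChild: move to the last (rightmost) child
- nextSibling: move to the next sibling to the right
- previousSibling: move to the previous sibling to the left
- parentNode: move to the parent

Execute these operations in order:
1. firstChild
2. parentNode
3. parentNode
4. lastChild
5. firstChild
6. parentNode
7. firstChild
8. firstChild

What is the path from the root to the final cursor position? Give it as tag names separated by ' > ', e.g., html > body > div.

Answer: footer > li > body

Derivation:
After 1 (firstChild): table
After 2 (parentNode): footer
After 3 (parentNode): footer (no-op, stayed)
After 4 (lastChild): li
After 5 (firstChild): body
After 6 (parentNode): li
After 7 (firstChild): body
After 8 (firstChild): body (no-op, stayed)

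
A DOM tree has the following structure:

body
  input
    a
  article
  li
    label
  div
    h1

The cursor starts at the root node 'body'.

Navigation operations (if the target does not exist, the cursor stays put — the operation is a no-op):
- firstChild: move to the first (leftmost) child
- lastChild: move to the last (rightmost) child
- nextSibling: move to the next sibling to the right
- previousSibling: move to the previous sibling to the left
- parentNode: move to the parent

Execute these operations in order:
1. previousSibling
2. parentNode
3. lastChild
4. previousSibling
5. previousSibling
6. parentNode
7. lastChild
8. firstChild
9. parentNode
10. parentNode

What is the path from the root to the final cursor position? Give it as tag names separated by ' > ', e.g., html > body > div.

Answer: body

Derivation:
After 1 (previousSibling): body (no-op, stayed)
After 2 (parentNode): body (no-op, stayed)
After 3 (lastChild): div
After 4 (previousSibling): li
After 5 (previousSibling): article
After 6 (parentNode): body
After 7 (lastChild): div
After 8 (firstChild): h1
After 9 (parentNode): div
After 10 (parentNode): body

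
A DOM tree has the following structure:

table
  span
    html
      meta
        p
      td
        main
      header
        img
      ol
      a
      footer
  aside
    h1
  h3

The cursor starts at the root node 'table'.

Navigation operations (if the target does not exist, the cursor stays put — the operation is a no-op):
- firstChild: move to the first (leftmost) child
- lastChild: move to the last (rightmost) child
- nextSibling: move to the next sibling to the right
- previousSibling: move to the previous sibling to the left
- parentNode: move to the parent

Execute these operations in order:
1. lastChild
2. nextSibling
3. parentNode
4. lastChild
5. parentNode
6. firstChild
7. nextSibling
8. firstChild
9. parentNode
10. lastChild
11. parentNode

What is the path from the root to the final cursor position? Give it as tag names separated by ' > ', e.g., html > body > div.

After 1 (lastChild): h3
After 2 (nextSibling): h3 (no-op, stayed)
After 3 (parentNode): table
After 4 (lastChild): h3
After 5 (parentNode): table
After 6 (firstChild): span
After 7 (nextSibling): aside
After 8 (firstChild): h1
After 9 (parentNode): aside
After 10 (lastChild): h1
After 11 (parentNode): aside

Answer: table > aside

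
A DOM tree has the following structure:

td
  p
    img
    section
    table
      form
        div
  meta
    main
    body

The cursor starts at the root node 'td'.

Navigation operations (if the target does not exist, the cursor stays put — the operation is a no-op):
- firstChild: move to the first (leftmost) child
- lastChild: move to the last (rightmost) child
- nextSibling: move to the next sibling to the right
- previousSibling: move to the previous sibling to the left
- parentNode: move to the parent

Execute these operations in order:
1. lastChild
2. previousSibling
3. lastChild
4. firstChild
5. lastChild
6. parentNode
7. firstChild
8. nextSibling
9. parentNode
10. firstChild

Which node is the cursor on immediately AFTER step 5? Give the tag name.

Answer: div

Derivation:
After 1 (lastChild): meta
After 2 (previousSibling): p
After 3 (lastChild): table
After 4 (firstChild): form
After 5 (lastChild): div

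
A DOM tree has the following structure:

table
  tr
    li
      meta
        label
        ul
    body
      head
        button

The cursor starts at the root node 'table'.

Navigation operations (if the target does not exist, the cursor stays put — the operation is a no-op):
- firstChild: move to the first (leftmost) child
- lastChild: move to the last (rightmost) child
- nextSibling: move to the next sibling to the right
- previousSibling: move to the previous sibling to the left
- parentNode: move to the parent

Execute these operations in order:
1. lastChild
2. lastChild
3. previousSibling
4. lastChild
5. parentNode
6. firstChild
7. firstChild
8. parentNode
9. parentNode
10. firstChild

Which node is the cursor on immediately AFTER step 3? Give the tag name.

Answer: li

Derivation:
After 1 (lastChild): tr
After 2 (lastChild): body
After 3 (previousSibling): li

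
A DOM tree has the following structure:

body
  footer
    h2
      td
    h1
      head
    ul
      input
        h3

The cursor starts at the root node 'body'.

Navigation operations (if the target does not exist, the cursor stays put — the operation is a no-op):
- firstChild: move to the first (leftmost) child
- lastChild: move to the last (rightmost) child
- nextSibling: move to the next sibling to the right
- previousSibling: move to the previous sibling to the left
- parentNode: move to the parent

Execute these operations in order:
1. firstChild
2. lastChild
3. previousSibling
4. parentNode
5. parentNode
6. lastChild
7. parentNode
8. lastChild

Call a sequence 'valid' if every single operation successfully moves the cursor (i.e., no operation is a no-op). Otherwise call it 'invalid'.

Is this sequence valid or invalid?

After 1 (firstChild): footer
After 2 (lastChild): ul
After 3 (previousSibling): h1
After 4 (parentNode): footer
After 5 (parentNode): body
After 6 (lastChild): footer
After 7 (parentNode): body
After 8 (lastChild): footer

Answer: valid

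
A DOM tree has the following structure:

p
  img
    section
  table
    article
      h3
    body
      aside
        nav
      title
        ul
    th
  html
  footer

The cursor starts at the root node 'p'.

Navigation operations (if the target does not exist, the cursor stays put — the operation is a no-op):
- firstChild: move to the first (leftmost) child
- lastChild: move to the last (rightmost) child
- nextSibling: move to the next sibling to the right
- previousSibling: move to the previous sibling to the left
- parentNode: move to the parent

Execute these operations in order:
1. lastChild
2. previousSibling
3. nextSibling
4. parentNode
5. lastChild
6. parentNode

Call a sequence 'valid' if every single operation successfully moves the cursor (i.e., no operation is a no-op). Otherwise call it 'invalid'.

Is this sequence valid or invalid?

Answer: valid

Derivation:
After 1 (lastChild): footer
After 2 (previousSibling): html
After 3 (nextSibling): footer
After 4 (parentNode): p
After 5 (lastChild): footer
After 6 (parentNode): p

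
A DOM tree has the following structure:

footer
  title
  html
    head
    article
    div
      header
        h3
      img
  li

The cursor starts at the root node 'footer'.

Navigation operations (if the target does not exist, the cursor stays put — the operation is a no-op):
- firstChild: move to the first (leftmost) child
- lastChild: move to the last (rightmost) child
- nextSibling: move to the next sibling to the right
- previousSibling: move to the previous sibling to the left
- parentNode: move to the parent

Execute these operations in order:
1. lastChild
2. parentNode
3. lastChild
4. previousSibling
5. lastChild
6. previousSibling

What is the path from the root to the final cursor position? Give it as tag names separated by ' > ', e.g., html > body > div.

After 1 (lastChild): li
After 2 (parentNode): footer
After 3 (lastChild): li
After 4 (previousSibling): html
After 5 (lastChild): div
After 6 (previousSibling): article

Answer: footer > html > article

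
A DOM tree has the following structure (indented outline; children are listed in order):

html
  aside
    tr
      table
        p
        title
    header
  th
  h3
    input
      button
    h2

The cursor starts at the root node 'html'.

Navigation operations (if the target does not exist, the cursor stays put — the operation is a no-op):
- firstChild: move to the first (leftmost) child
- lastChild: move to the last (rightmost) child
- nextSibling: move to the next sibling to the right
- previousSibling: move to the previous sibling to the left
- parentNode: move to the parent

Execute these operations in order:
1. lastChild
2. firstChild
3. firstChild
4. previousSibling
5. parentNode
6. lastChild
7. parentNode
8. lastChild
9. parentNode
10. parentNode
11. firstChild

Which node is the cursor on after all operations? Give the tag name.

After 1 (lastChild): h3
After 2 (firstChild): input
After 3 (firstChild): button
After 4 (previousSibling): button (no-op, stayed)
After 5 (parentNode): input
After 6 (lastChild): button
After 7 (parentNode): input
After 8 (lastChild): button
After 9 (parentNode): input
After 10 (parentNode): h3
After 11 (firstChild): input

Answer: input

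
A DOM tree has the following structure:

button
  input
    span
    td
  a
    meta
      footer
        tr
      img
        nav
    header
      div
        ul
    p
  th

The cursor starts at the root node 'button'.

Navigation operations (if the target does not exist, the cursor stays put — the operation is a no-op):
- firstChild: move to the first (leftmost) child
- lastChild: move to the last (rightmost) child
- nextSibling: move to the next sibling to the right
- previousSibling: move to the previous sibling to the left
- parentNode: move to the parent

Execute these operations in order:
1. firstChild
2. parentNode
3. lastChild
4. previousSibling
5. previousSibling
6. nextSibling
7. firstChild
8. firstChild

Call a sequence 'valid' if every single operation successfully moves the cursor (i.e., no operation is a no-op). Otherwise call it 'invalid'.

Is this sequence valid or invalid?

After 1 (firstChild): input
After 2 (parentNode): button
After 3 (lastChild): th
After 4 (previousSibling): a
After 5 (previousSibling): input
After 6 (nextSibling): a
After 7 (firstChild): meta
After 8 (firstChild): footer

Answer: valid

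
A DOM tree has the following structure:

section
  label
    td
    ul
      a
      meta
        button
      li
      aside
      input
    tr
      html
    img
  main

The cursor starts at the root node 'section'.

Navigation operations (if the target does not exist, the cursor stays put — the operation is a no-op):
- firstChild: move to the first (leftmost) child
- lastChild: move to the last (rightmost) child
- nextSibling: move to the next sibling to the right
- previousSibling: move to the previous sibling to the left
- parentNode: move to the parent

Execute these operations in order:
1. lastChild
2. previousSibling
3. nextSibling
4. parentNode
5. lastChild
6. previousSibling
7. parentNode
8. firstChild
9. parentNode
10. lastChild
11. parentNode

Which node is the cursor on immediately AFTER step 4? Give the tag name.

After 1 (lastChild): main
After 2 (previousSibling): label
After 3 (nextSibling): main
After 4 (parentNode): section

Answer: section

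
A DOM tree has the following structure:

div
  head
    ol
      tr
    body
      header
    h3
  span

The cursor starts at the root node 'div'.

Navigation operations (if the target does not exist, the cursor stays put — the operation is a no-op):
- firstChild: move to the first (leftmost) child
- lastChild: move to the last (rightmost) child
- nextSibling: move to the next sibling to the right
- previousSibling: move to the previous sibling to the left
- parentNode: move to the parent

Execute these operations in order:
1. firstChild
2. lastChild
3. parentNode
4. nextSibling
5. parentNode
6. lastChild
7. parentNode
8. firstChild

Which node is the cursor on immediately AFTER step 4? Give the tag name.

Answer: span

Derivation:
After 1 (firstChild): head
After 2 (lastChild): h3
After 3 (parentNode): head
After 4 (nextSibling): span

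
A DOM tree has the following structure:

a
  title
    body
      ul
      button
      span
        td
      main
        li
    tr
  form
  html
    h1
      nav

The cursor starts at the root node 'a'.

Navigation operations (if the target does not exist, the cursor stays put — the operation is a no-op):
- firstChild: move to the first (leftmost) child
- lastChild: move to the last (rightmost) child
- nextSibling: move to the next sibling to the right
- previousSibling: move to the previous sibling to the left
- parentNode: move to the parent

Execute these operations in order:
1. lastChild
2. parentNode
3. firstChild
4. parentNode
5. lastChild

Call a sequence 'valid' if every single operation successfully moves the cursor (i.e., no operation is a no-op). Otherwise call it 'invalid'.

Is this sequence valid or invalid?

After 1 (lastChild): html
After 2 (parentNode): a
After 3 (firstChild): title
After 4 (parentNode): a
After 5 (lastChild): html

Answer: valid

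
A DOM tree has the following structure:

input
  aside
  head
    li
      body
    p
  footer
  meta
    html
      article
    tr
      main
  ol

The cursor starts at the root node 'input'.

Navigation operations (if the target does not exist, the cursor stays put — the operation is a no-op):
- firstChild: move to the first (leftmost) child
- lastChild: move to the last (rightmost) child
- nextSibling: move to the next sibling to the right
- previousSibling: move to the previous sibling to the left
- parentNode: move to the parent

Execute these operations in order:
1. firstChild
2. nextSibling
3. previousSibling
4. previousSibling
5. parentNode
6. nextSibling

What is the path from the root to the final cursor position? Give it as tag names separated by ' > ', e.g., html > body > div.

Answer: input

Derivation:
After 1 (firstChild): aside
After 2 (nextSibling): head
After 3 (previousSibling): aside
After 4 (previousSibling): aside (no-op, stayed)
After 5 (parentNode): input
After 6 (nextSibling): input (no-op, stayed)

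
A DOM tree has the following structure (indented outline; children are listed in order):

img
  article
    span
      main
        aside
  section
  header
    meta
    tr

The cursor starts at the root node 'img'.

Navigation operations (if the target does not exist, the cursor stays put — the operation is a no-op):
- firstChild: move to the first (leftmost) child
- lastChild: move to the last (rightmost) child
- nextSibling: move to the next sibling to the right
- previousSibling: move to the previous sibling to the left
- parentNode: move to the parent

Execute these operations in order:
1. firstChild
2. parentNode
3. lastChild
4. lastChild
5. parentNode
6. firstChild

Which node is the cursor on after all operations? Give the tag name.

Answer: meta

Derivation:
After 1 (firstChild): article
After 2 (parentNode): img
After 3 (lastChild): header
After 4 (lastChild): tr
After 5 (parentNode): header
After 6 (firstChild): meta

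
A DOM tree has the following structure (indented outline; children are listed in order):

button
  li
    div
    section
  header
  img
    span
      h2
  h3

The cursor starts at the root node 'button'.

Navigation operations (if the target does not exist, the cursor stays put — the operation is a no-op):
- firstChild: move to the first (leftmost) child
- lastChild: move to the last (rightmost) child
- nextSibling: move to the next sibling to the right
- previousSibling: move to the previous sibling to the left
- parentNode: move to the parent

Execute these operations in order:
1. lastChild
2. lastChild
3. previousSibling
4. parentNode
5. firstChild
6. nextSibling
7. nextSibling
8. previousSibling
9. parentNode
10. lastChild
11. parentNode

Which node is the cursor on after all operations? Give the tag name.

Answer: button

Derivation:
After 1 (lastChild): h3
After 2 (lastChild): h3 (no-op, stayed)
After 3 (previousSibling): img
After 4 (parentNode): button
After 5 (firstChild): li
After 6 (nextSibling): header
After 7 (nextSibling): img
After 8 (previousSibling): header
After 9 (parentNode): button
After 10 (lastChild): h3
After 11 (parentNode): button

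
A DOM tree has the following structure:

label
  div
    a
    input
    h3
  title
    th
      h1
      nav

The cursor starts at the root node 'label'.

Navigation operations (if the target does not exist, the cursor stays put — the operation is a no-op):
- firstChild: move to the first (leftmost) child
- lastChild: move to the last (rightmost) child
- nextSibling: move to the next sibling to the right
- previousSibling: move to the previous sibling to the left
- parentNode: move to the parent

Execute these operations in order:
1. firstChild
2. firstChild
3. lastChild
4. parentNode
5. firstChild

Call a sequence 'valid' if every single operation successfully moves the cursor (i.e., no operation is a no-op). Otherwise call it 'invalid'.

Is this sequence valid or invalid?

Answer: invalid

Derivation:
After 1 (firstChild): div
After 2 (firstChild): a
After 3 (lastChild): a (no-op, stayed)
After 4 (parentNode): div
After 5 (firstChild): a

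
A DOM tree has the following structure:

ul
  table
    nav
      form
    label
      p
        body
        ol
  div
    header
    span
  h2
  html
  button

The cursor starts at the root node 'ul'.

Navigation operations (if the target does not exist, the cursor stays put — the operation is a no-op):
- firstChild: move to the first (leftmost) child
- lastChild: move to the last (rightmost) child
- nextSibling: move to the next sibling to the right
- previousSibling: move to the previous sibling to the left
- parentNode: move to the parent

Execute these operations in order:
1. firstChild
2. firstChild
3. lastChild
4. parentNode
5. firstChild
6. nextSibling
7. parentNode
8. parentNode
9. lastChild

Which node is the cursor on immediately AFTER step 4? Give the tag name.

After 1 (firstChild): table
After 2 (firstChild): nav
After 3 (lastChild): form
After 4 (parentNode): nav

Answer: nav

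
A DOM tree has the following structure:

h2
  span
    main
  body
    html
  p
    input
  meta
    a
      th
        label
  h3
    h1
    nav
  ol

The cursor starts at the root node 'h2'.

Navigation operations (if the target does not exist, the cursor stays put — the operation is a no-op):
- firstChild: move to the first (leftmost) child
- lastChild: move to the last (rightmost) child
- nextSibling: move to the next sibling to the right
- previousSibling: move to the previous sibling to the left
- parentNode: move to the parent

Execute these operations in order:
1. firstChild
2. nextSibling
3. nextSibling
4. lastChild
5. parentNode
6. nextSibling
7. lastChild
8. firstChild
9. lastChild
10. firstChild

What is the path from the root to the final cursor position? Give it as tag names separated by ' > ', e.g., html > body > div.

After 1 (firstChild): span
After 2 (nextSibling): body
After 3 (nextSibling): p
After 4 (lastChild): input
After 5 (parentNode): p
After 6 (nextSibling): meta
After 7 (lastChild): a
After 8 (firstChild): th
After 9 (lastChild): label
After 10 (firstChild): label (no-op, stayed)

Answer: h2 > meta > a > th > label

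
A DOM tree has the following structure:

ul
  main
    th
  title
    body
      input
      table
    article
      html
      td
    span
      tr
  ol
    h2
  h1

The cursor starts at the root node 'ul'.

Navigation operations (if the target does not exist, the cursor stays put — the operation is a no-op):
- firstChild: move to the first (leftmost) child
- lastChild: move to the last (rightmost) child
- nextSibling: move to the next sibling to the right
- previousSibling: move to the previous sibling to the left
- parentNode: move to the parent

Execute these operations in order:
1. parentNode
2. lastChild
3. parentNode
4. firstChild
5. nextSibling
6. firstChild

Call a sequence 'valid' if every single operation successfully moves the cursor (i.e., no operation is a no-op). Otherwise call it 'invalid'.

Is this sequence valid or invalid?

After 1 (parentNode): ul (no-op, stayed)
After 2 (lastChild): h1
After 3 (parentNode): ul
After 4 (firstChild): main
After 5 (nextSibling): title
After 6 (firstChild): body

Answer: invalid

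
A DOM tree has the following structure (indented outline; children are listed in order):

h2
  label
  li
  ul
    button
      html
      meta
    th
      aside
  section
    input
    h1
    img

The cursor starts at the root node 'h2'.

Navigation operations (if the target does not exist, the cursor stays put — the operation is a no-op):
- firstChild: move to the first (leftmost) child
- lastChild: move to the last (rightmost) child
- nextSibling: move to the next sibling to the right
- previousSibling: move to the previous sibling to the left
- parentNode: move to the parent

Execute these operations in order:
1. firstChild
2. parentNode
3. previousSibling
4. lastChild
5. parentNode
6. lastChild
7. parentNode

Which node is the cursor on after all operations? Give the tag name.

After 1 (firstChild): label
After 2 (parentNode): h2
After 3 (previousSibling): h2 (no-op, stayed)
After 4 (lastChild): section
After 5 (parentNode): h2
After 6 (lastChild): section
After 7 (parentNode): h2

Answer: h2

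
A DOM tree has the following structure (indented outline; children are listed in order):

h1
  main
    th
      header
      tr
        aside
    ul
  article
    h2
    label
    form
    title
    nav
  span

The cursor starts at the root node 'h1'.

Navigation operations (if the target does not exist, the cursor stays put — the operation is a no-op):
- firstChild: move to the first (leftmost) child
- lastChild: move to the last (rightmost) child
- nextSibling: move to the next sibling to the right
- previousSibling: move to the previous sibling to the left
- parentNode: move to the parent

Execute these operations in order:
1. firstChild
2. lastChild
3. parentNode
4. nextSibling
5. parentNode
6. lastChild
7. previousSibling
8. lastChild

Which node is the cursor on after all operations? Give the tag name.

After 1 (firstChild): main
After 2 (lastChild): ul
After 3 (parentNode): main
After 4 (nextSibling): article
After 5 (parentNode): h1
After 6 (lastChild): span
After 7 (previousSibling): article
After 8 (lastChild): nav

Answer: nav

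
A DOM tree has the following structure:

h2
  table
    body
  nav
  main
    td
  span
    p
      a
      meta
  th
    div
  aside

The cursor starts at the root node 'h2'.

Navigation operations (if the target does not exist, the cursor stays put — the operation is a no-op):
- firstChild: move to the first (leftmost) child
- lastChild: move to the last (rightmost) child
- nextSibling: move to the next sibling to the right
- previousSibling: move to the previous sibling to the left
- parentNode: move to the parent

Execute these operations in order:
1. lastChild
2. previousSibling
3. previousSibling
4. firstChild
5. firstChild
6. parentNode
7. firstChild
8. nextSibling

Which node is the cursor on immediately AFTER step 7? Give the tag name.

Answer: a

Derivation:
After 1 (lastChild): aside
After 2 (previousSibling): th
After 3 (previousSibling): span
After 4 (firstChild): p
After 5 (firstChild): a
After 6 (parentNode): p
After 7 (firstChild): a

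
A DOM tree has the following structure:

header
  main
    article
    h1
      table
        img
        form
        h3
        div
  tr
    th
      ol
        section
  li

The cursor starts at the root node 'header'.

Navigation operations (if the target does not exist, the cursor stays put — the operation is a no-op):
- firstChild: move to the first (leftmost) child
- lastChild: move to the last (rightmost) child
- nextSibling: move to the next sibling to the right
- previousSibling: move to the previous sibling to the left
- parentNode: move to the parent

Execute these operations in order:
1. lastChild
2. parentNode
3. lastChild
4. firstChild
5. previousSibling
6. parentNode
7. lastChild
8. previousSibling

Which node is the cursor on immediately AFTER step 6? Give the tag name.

Answer: header

Derivation:
After 1 (lastChild): li
After 2 (parentNode): header
After 3 (lastChild): li
After 4 (firstChild): li (no-op, stayed)
After 5 (previousSibling): tr
After 6 (parentNode): header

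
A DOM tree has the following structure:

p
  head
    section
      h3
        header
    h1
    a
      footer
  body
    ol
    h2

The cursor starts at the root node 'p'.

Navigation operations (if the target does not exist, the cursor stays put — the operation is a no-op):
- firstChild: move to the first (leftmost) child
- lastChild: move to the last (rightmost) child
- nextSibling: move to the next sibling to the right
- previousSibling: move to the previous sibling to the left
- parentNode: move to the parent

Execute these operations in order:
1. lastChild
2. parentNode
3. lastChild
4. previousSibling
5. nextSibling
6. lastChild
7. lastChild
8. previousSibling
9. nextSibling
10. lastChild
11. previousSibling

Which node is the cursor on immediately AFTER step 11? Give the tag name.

Answer: ol

Derivation:
After 1 (lastChild): body
After 2 (parentNode): p
After 3 (lastChild): body
After 4 (previousSibling): head
After 5 (nextSibling): body
After 6 (lastChild): h2
After 7 (lastChild): h2 (no-op, stayed)
After 8 (previousSibling): ol
After 9 (nextSibling): h2
After 10 (lastChild): h2 (no-op, stayed)
After 11 (previousSibling): ol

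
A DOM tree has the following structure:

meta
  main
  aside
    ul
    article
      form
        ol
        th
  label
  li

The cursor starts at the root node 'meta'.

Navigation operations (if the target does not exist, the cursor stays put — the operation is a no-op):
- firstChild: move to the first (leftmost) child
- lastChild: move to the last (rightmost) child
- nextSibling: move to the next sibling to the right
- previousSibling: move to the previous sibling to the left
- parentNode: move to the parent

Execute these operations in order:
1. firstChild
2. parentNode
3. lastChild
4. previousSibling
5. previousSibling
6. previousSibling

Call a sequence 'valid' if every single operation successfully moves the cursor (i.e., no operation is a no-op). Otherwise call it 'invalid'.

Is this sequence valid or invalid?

After 1 (firstChild): main
After 2 (parentNode): meta
After 3 (lastChild): li
After 4 (previousSibling): label
After 5 (previousSibling): aside
After 6 (previousSibling): main

Answer: valid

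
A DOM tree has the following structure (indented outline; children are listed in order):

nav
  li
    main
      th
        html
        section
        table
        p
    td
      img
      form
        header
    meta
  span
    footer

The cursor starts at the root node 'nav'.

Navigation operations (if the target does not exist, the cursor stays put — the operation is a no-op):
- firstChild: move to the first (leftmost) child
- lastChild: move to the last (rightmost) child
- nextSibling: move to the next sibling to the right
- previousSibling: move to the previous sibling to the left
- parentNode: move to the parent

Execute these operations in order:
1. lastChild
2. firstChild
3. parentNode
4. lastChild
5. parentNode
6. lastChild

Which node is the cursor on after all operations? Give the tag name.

After 1 (lastChild): span
After 2 (firstChild): footer
After 3 (parentNode): span
After 4 (lastChild): footer
After 5 (parentNode): span
After 6 (lastChild): footer

Answer: footer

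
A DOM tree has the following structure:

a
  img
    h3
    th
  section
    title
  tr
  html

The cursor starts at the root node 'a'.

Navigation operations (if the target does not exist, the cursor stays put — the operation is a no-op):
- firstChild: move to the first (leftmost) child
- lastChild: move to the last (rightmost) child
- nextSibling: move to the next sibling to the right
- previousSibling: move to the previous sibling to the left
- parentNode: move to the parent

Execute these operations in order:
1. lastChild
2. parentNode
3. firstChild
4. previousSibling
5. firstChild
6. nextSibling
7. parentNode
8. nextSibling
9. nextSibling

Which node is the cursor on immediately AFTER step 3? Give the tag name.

After 1 (lastChild): html
After 2 (parentNode): a
After 3 (firstChild): img

Answer: img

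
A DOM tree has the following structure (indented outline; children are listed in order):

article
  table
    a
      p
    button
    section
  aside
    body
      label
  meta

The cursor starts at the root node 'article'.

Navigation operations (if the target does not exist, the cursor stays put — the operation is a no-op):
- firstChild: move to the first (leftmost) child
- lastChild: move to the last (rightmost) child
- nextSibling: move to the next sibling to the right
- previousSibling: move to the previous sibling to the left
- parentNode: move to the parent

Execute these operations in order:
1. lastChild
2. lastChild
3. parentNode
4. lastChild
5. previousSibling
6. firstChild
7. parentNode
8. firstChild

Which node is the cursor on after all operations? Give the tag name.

Answer: body

Derivation:
After 1 (lastChild): meta
After 2 (lastChild): meta (no-op, stayed)
After 3 (parentNode): article
After 4 (lastChild): meta
After 5 (previousSibling): aside
After 6 (firstChild): body
After 7 (parentNode): aside
After 8 (firstChild): body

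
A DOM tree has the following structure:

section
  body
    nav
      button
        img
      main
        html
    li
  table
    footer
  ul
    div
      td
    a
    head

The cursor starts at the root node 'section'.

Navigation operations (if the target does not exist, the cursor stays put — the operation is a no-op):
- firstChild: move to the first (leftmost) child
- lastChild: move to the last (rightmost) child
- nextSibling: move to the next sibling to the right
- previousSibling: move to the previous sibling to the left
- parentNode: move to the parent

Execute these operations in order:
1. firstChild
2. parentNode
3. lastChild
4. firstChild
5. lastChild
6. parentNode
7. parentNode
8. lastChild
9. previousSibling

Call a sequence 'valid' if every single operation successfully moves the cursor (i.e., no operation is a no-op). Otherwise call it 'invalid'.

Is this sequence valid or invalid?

Answer: valid

Derivation:
After 1 (firstChild): body
After 2 (parentNode): section
After 3 (lastChild): ul
After 4 (firstChild): div
After 5 (lastChild): td
After 6 (parentNode): div
After 7 (parentNode): ul
After 8 (lastChild): head
After 9 (previousSibling): a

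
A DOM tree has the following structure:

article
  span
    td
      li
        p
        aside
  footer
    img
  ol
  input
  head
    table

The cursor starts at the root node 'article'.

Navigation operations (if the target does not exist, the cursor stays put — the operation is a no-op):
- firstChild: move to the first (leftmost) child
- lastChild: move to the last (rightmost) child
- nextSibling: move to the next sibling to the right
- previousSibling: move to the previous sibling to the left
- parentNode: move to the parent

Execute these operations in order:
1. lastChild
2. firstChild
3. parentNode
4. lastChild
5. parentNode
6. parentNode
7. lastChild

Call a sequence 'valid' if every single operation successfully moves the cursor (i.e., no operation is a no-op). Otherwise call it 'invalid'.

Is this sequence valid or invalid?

Answer: valid

Derivation:
After 1 (lastChild): head
After 2 (firstChild): table
After 3 (parentNode): head
After 4 (lastChild): table
After 5 (parentNode): head
After 6 (parentNode): article
After 7 (lastChild): head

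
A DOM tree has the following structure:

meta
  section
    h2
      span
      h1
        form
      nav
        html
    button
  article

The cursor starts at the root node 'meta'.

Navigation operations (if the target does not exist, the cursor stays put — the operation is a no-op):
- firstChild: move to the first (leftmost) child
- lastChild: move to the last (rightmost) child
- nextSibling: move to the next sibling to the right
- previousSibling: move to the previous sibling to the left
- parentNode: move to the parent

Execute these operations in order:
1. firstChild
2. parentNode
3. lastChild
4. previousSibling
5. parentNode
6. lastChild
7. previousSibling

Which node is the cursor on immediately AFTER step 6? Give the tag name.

Answer: article

Derivation:
After 1 (firstChild): section
After 2 (parentNode): meta
After 3 (lastChild): article
After 4 (previousSibling): section
After 5 (parentNode): meta
After 6 (lastChild): article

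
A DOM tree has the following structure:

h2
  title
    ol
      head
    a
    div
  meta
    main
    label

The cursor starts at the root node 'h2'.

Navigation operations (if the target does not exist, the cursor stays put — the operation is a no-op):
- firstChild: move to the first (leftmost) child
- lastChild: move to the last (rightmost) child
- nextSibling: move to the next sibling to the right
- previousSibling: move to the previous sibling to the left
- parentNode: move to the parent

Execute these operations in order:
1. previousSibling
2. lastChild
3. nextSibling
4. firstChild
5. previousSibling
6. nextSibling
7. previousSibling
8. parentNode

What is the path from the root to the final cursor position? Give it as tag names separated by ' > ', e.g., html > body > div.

Answer: h2 > meta

Derivation:
After 1 (previousSibling): h2 (no-op, stayed)
After 2 (lastChild): meta
After 3 (nextSibling): meta (no-op, stayed)
After 4 (firstChild): main
After 5 (previousSibling): main (no-op, stayed)
After 6 (nextSibling): label
After 7 (previousSibling): main
After 8 (parentNode): meta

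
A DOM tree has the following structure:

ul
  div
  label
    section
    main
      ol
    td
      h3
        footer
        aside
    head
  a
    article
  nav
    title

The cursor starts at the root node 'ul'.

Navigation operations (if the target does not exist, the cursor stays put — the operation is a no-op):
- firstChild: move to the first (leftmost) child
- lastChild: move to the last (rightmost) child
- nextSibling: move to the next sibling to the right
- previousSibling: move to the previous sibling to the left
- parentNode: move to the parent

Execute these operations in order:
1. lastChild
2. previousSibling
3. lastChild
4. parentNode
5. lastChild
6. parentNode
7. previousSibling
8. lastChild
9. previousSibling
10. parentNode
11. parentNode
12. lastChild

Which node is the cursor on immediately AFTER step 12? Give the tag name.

After 1 (lastChild): nav
After 2 (previousSibling): a
After 3 (lastChild): article
After 4 (parentNode): a
After 5 (lastChild): article
After 6 (parentNode): a
After 7 (previousSibling): label
After 8 (lastChild): head
After 9 (previousSibling): td
After 10 (parentNode): label
After 11 (parentNode): ul
After 12 (lastChild): nav

Answer: nav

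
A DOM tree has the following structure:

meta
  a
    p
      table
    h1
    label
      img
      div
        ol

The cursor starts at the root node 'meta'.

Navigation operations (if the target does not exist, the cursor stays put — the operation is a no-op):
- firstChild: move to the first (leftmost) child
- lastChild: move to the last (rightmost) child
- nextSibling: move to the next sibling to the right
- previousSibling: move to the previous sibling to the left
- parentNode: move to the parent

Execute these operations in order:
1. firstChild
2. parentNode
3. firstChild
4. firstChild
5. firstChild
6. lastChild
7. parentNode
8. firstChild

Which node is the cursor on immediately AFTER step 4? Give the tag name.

Answer: p

Derivation:
After 1 (firstChild): a
After 2 (parentNode): meta
After 3 (firstChild): a
After 4 (firstChild): p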